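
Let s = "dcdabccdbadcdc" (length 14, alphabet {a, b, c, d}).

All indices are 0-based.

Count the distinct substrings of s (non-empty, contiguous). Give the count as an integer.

rank | idx | suffix
   0 |   3 | abccdbadcdc
   1 |   9 | adcdc
   2 |   8 | badcdc
   3 |   4 | bccdbadcdc
   4 |  13 | c
   5 |   5 | ccdbadcdc
   6 |   1 | cdabccdbadcdc
   7 |   6 | cdbadcdc
   8 |  11 | cdc
   9 |   2 | dabccdbadcdc
  10 |   7 | dbadcdc
  11 |  12 | dc
  12 |   0 | dcdabccdbadcdc
  13 |  10 | dcdc

SA = [3, 9, 8, 4, 13, 5, 1, 6, 11, 2, 7, 12, 0, 10]
i: (SA[i-1],SA[i]) lcp shared
  1: (3,9) 1 'a'
  2: (9,8) 0 ''
  3: (8,4) 1 'b'
  4: (4,13) 0 ''
  5: (13,5) 1 'c'
  6: (5,1) 1 'c'
  7: (1,6) 2 'cd'
  8: (6,11) 2 'cd'
  9: (11,2) 0 ''
  10: (2,7) 1 'd'
  11: (7,12) 1 'd'
  12: (12,0) 2 'dc'
  13: (0,10) 3 'dcd'

n(n+1)/2 = 14·15/2 = 105
Σ LCP = 0 + 1 + 0 + 1 + 0 + 1 + 1 + 2 + 2 + 0 + 1 + 1 + 2 + 3 = 15
distinct = 105 − 15 = 90

90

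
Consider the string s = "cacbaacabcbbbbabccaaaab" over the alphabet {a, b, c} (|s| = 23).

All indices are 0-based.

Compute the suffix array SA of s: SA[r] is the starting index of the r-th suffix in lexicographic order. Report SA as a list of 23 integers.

rank | idx | suffix
   0 |  18 | aaaab
   1 |  19 | aaab
   2 |  20 | aab
   3 |   4 | aacabcbbbbabccaaaab
   4 |  21 | ab
   5 |   7 | abcbbbbabccaaaab
   6 |  14 | abccaaaab
   7 |   5 | acabcbbbbabccaaaab
   8 |   1 | acbaacabcbbbbabccaaaab
   9 |  22 | b
  10 |   3 | baacabcbbbbabccaaaab
  11 |  13 | babccaaaab
  12 |  12 | bbabccaaaab
  13 |  11 | bbbabccaaaab
  14 |  10 | bbbbabccaaaab
  15 |   8 | bcbbbbabccaaaab
  16 |  15 | bccaaaab
  17 |  17 | caaaab
  18 |   6 | cabcbbbbabccaaaab
  19 |   0 | cacbaacabcbbbbabccaaaab
  20 |   2 | cbaacabcbbbbabccaaaab
  21 |   9 | cbbbbabccaaaab
  22 |  16 | ccaaaab

[18, 19, 20, 4, 21, 7, 14, 5, 1, 22, 3, 13, 12, 11, 10, 8, 15, 17, 6, 0, 2, 9, 16]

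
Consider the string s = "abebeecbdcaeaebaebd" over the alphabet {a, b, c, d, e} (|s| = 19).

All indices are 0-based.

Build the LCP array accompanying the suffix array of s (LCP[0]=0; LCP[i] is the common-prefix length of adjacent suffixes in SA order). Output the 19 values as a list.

[0, 1, 2, 3, 0, 1, 2, 1, 2, 0, 1, 0, 1, 0, 1, 2, 2, 1, 1]

sorted suffixes:
  #0 SA[0]=0  'abebeecbdcaeaebaebd'
  #1 SA[1]=10  'aeaebaebd'
  #2 SA[2]=12  'aebaebd'
  #3 SA[3]=15  'aebd'
  #4 SA[4]=14  'baebd'
  #5 SA[5]=17  'bd'
  #6 SA[6]=7  'bdcaeaebaebd'
  #7 SA[7]=1  'bebeecbdcaeaebaebd'
  #8 SA[8]=3  'beecbdcaeaebaebd'
  #9 SA[9]=9  'caeaebaebd'
  #10 SA[10]=6  'cbdcaeaebaebd'
  #11 SA[11]=18  'd'
  #12 SA[12]=8  'dcaeaebaebd'
  #13 SA[13]=11  'eaebaebd'
  #14 SA[14]=13  'ebaebd'
  #15 SA[15]=16  'ebd'
  #16 SA[16]=2  'ebeecbdcaeaebaebd'
  #17 SA[17]=5  'ecbdcaeaebaebd'
  #18 SA[18]=4  'eecbdcaeaebaebd'

SA = [0, 10, 12, 15, 14, 17, 7, 1, 3, 9, 6, 18, 8, 11, 13, 16, 2, 5, 4]
rank  pair      lcp
   1  s[0:],s[10:]  1  'a'
   2  s[10:],s[12:]  2  'ae'
   3  s[12:],s[15:]  3  'aeb'
   4  s[15:],s[14:]  0  ''
   5  s[14:],s[17:]  1  'b'
   6  s[17:],s[7:]  2  'bd'
   7  s[7:],s[1:]  1  'b'
   8  s[1:],s[3:]  2  'be'
   9  s[3:],s[9:]  0  ''
  10  s[9:],s[6:]  1  'c'
  11  s[6:],s[18:]  0  ''
  12  s[18:],s[8:]  1  'd'
  13  s[8:],s[11:]  0  ''
  14  s[11:],s[13:]  1  'e'
  15  s[13:],s[16:]  2  'eb'
  16  s[16:],s[2:]  2  'eb'
  17  s[2:],s[5:]  1  'e'
  18  s[5:],s[4:]  1  'e'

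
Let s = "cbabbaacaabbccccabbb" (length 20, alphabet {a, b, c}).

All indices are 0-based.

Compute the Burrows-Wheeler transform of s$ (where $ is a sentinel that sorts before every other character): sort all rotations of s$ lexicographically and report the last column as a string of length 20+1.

rank  rotation               last
    0  $cbabbaacaabbccccabbb  b
    1  aabbccccabbb$cbabbaac  c
    2  aacaabbccccabbb$cbabb  b
    3  abbaacaabbccccabbb$cb  b
    4  abbb$cbabbaacaabbcccc  c
    5  abbccccabbb$cbabbaaca  a
    6  acaabbccccabbb$cbabba  a
    7  b$cbabbaacaabbccccabb  b
    8  baacaabbccccabbb$cbab  b
    9  babbaacaabbccccabbb$c  c
   10  bb$cbabbaacaabbccccab  b
   11  bbaacaabbccccabbb$cba  a
   12  bbb$cbabbaacaabbcccca  a
   13  bbccccabbb$cbabbaacaa  a
   14  bccccabbb$cbabbaacaab  b
   15  caabbccccabbb$cbabbaa  a
   16  cabbb$cbabbaacaabbccc  c
   17  cbabbaacaabbccccabbb$  $
   18  ccabbb$cbabbaacaabbcc  c
   19  cccabbb$cbabbaacaabbc  c
   20  ccccabbb$cbabbaacaabb  b

bcbbcaabbcbaaabac$ccb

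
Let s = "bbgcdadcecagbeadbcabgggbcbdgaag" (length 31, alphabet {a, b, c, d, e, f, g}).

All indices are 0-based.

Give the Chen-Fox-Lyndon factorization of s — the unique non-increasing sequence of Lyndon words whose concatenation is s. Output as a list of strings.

emit factor 1: 'bbgcd' (i=0, period=5)
emit factor 2: 'adcecagbe' (i=5, period=9)
emit factor 3: 'adbc' (i=14, period=4)
emit factor 4: 'abgggbcbdg' (i=18, period=10)
emit factor 5: 'aag' (i=28, period=3)

["bbgcd", "adcecagbe", "adbc", "abgggbcbdg", "aag"]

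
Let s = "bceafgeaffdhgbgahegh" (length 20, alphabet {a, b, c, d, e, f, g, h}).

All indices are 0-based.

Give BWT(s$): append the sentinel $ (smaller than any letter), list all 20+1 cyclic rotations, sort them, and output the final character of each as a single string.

rank  rotation               last
    0  $bceafgeaffdhgbgahegh  h
    1  affdhgbgahegh$bceafge  e
    2  afgeaffdhgbgahegh$bce  e
    3  ahegh$bceafgeaffdhgbg  g
    4  bceafgeaffdhgbgahegh$  $
    5  bgahegh$bceafgeaffdhg  g
    6  ceafgeaffdhgbgahegh$b  b
    7  dhgbgahegh$bceafgeaff  f
    8  eaffdhgbgahegh$bceafg  g
    9  eafgeaffdhgbgahegh$bc  c
   10  egh$bceafgeaffdhgbgah  h
   11  fdhgbgahegh$bceafgeaf  f
   12  ffdhgbgahegh$bceafgea  a
   13  fgeaffdhgbgahegh$bcea  a
   14  gahegh$bceafgeaffdhgb  b
   15  gbgahegh$bceafgeaffdh  h
   16  geaffdhgbgahegh$bceaf  f
   17  gh$bceafgeaffdhgbgahe  e
   18  h$bceafgeaffdhgbgaheg  g
   19  hegh$bceafgeaffdhgbga  a
   20  hgbgahegh$bceafgeaffd  d

heeg$gbfgchfaabhfegad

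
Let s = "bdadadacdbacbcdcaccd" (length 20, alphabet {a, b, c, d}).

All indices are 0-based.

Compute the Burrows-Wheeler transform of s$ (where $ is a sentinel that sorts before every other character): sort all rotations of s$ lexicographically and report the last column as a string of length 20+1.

rank  rotation               last
    0  $bdadadacdbacbcdcaccd  d
    1  acbcdcaccd$bdadadacdb  b
    2  accd$bdadadacdbacbcdc  c
    3  acdbacbcdcaccd$bdadad  d
    4  adacdbacbcdcaccd$bdad  d
    5  adadacdbacbcdcaccd$bd  d
    6  bacbcdcaccd$bdadadacd  d
    7  bcdcaccd$bdadadacdbac  c
    8  bdadadacdbacbcdcaccd$  $
    9  caccd$bdadadacdbacbcd  d
   10  cbcdcaccd$bdadadacdba  a
   11  ccd$bdadadacdbacbcdca  a
   12  cd$bdadadacdbacbcdcac  c
   13  cdbacbcdcaccd$bdadada  a
   14  cdcaccd$bdadadacdbacb  b
   15  d$bdadadacdbacbcdcacc  c
   16  dacdbacbcdcaccd$bdada  a
   17  dadacdbacbcdcaccd$bda  a
   18  dadadacdbacbcdcaccd$b  b
   19  dbacbcdcaccd$bdadadac  c
   20  dcaccd$bdadadacdbacbc  c

dbcddddc$daacabcaabcc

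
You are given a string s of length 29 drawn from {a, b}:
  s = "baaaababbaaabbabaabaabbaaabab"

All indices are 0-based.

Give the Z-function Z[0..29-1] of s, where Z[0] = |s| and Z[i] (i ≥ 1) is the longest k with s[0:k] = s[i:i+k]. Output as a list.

[29, 0, 0, 0, 0, 2, 0, 1, 4, 0, 0, 0, 1, 2, 0, 3, 0, 0, 3, 0, 0, 1, 4, 0, 0, 0, 2, 0, 1]

Z[0]=29
i=1: i≥r, start 0; Z[1]=0
i=2: i≥r, start 0; Z[2]=0
i=3: i≥r, start 0; Z[3]=0
i=4: i≥r, start 0; Z[4]=0
i=5: i≥r, start 0; Z[5]=2 scan→box=[5,7)
i=6: min(r-i=1, Z[1]=0)=0; Z[6]=0
i=7: i≥r, start 0; Z[7]=1 scan→box=[7,8)
i=8: i≥r, start 0; Z[8]=4 scan→box=[8,12)
i=9: min(r-i=3, Z[1]=0)=0; Z[9]=0
i=10: min(r-i=2, Z[2]=0)=0; Z[10]=0
i=11: min(r-i=1, Z[3]=0)=0; Z[11]=0
i=12: i≥r, start 0; Z[12]=1 scan→box=[12,13)
i=13: i≥r, start 0; Z[13]=2 scan→box=[13,15)
i=14: min(r-i=1, Z[1]=0)=0; Z[14]=0
i=15: i≥r, start 0; Z[15]=3 scan→box=[15,18)
i=16: min(r-i=2, Z[1]=0)=0; Z[16]=0
i=17: min(r-i=1, Z[2]=0)=0; Z[17]=0
i=18: i≥r, start 0; Z[18]=3 scan→box=[18,21)
i=19: min(r-i=2, Z[1]=0)=0; Z[19]=0
i=20: min(r-i=1, Z[2]=0)=0; Z[20]=0
i=21: i≥r, start 0; Z[21]=1 scan→box=[21,22)
i=22: i≥r, start 0; Z[22]=4 scan→box=[22,26)
i=23: min(r-i=3, Z[1]=0)=0; Z[23]=0
i=24: min(r-i=2, Z[2]=0)=0; Z[24]=0
i=25: min(r-i=1, Z[3]=0)=0; Z[25]=0
i=26: i≥r, start 0; Z[26]=2 scan→box=[26,28)
i=27: min(r-i=1, Z[1]=0)=0; Z[27]=0
i=28: i≥r, start 0; Z[28]=1 scan→box=[28,29)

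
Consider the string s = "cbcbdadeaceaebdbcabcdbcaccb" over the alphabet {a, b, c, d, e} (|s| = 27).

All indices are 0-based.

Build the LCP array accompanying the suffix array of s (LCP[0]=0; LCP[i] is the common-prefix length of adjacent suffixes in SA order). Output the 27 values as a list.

[0, 1, 2, 1, 1, 0, 1, 3, 2, 2, 1, 2, 0, 2, 1, 2, 2, 1, 1, 1, 0, 1, 4, 1, 0, 2, 1]

rank→(start, suffix):
  0 → (17, 'abcdbcaccb')
  1 → (23, 'accb')
  2 → (8, 'aceaebdbcabcdbcaccb')
  3 → (5, 'adeaceaebdbcabcdbcaccb')
  4 → (11, 'aebdbcabcdbcaccb')
  5 → (26, 'b')
  6 → (15, 'bcabcdbcaccb')
  7 → (21, 'bcaccb')
  8 → (1, 'bcbdadeaceaebdbcabcdbcaccb')
  9 → (18, 'bcdbcaccb')
  10 → (3, 'bdadeaceaebdbcabcdbcaccb')
  11 → (13, 'bdbcabcdbcaccb')
  12 → (16, 'cabcdbcaccb')
  13 → (22, 'caccb')
  14 → (25, 'cb')
  15 → (0, 'cbcbdadeaceaebdbcabcdbcaccb')
  16 → (2, 'cbdadeaceaebdbcabcdbcaccb')
  17 → (24, 'ccb')
  18 → (19, 'cdbcaccb')
  19 → (9, 'ceaebdbcabcdbcaccb')
  20 → (4, 'dadeaceaebdbcabcdbcaccb')
  21 → (14, 'dbcabcdbcaccb')
  22 → (20, 'dbcaccb')
  23 → (6, 'deaceaebdbcabcdbcaccb')
  24 → (7, 'eaceaebdbcabcdbcaccb')
  25 → (10, 'eaebdbcabcdbcaccb')
  26 → (12, 'ebdbcabcdbcaccb')

SA = [17, 23, 8, 5, 11, 26, 15, 21, 1, 18, 3, 13, 16, 22, 25, 0, 2, 24, 19, 9, 4, 14, 20, 6, 7, 10, 12]
i: (SA[i-1],SA[i]) lcp shared
  1: (17,23) 1 'a'
  2: (23,8) 2 'ac'
  3: (8,5) 1 'a'
  4: (5,11) 1 'a'
  5: (11,26) 0 ''
  6: (26,15) 1 'b'
  7: (15,21) 3 'bca'
  8: (21,1) 2 'bc'
  9: (1,18) 2 'bc'
  10: (18,3) 1 'b'
  11: (3,13) 2 'bd'
  12: (13,16) 0 ''
  13: (16,22) 2 'ca'
  14: (22,25) 1 'c'
  15: (25,0) 2 'cb'
  16: (0,2) 2 'cb'
  17: (2,24) 1 'c'
  18: (24,19) 1 'c'
  19: (19,9) 1 'c'
  20: (9,4) 0 ''
  21: (4,14) 1 'd'
  22: (14,20) 4 'dbca'
  23: (20,6) 1 'd'
  24: (6,7) 0 ''
  25: (7,10) 2 'ea'
  26: (10,12) 1 'e'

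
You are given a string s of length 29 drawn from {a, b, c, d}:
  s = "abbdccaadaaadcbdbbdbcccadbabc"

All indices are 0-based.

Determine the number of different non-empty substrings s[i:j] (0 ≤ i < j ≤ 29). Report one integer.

391

rank | idx | suffix
   0 |   9 | aaadcbdbbdbcccadbabc
   1 |   6 | aadaaadcbdbbdbcccadbabc
   2 |  10 | aadcbdbbdbcccadbabc
   3 |   0 | abbdccaadaaadcbdbbdbcccadbabc
   4 |  26 | abc
   5 |   7 | adaaadcbdbbdbcccadbabc
   6 |  23 | adbabc
   7 |  11 | adcbdbbdbcccadbabc
   8 |  25 | babc
   9 |  16 | bbdbcccadbabc
  10 |   1 | bbdccaadaaadcbdbbdbcccadbabc
  11 |  27 | bc
  12 |  19 | bcccadbabc
  13 |  14 | bdbbdbcccadbabc
  14 |  17 | bdbcccadbabc
  15 |   2 | bdccaadaaadcbdbbdbcccadbabc
  16 |  28 | c
  17 |   5 | caadaaadcbdbbdbcccadbabc
  18 |  22 | cadbabc
  19 |  13 | cbdbbdbcccadbabc
  20 |   4 | ccaadaaadcbdbbdbcccadbabc
  21 |  21 | ccadbabc
  22 |  20 | cccadbabc
  23 |   8 | daaadcbdbbdbcccadbabc
  24 |  24 | dbabc
  25 |  15 | dbbdbcccadbabc
  26 |  18 | dbcccadbabc
  27 |  12 | dcbdbbdbcccadbabc
  28 |   3 | dccaadaaadcbdbbdbcccadbabc

SA = [9, 6, 10, 0, 26, 7, 23, 11, 25, 16, 1, 27, 19, 14, 17, 2, 28, 5, 22, 13, 4, 21, 20, 8, 24, 15, 18, 12, 3]
[i] adj suffixes → lcp
  [1] 9/6 → 2 ('aa')
  [2] 6/10 → 3 ('aad')
  [3] 10/0 → 1 ('a')
  [4] 0/26 → 2 ('ab')
  [5] 26/7 → 1 ('a')
  [6] 7/23 → 2 ('ad')
  [7] 23/11 → 2 ('ad')
  [8] 11/25 → 0 ('')
  [9] 25/16 → 1 ('b')
  [10] 16/1 → 3 ('bbd')
  [11] 1/27 → 1 ('b')
  [12] 27/19 → 2 ('bc')
  [13] 19/14 → 1 ('b')
  [14] 14/17 → 3 ('bdb')
  [15] 17/2 → 2 ('bd')
  [16] 2/28 → 0 ('')
  [17] 28/5 → 1 ('c')
  [18] 5/22 → 2 ('ca')
  [19] 22/13 → 1 ('c')
  [20] 13/4 → 1 ('c')
  [21] 4/21 → 3 ('cca')
  [22] 21/20 → 2 ('cc')
  [23] 20/8 → 0 ('')
  [24] 8/24 → 1 ('d')
  [25] 24/15 → 2 ('db')
  [26] 15/18 → 2 ('db')
  [27] 18/12 → 1 ('d')
  [28] 12/3 → 2 ('dc')

n(n+1)/2 = 29·30/2 = 435
Σ LCP = 0 + 2 + 3 + 1 + 2 + 1 + 2 + 2 + 0 + 1 + 3 + 1 + 2 + 1 + 3 + 2 + 0 + 1 + 2 + 1 + 1 + 3 + 2 + 0 + 1 + 2 + 2 + 1 + 2 = 44
distinct = 435 − 44 = 391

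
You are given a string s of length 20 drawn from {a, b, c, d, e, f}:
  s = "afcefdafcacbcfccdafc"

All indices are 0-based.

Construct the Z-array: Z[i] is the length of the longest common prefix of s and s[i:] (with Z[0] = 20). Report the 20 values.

Z[0]=20
i=1: outside box; Z[1]=0
i=2: outside box; Z[2]=0
i=3: outside box; Z[3]=0
i=4: outside box; Z[4]=0
i=5: outside box; Z[5]=0
i=6: outside box; Z[6]=3 scan→box=[6,9)
i=7: min(r-i=2, Z[1]=0)=0; Z[7]=0
i=8: min(r-i=1, Z[2]=0)=0; Z[8]=0
i=9: outside box; Z[9]=1 scan→box=[9,10)
i=10: outside box; Z[10]=0
i=11: outside box; Z[11]=0
i=12: outside box; Z[12]=0
i=13: outside box; Z[13]=0
i=14: outside box; Z[14]=0
i=15: outside box; Z[15]=0
i=16: outside box; Z[16]=0
i=17: outside box; Z[17]=3 scan→box=[17,20)
i=18: min(r-i=2, Z[1]=0)=0; Z[18]=0
i=19: min(r-i=1, Z[2]=0)=0; Z[19]=0

[20, 0, 0, 0, 0, 0, 3, 0, 0, 1, 0, 0, 0, 0, 0, 0, 0, 3, 0, 0]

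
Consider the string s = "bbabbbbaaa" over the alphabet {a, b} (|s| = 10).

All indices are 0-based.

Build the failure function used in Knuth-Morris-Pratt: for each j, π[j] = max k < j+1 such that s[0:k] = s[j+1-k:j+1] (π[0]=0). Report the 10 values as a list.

[0, 1, 0, 1, 2, 2, 2, 3, 0, 0]

π[0] = 0
j=1 s[j]='b': π[1]=1 (border 'b')
j=2 s[j]='a': k: 1→0; π[2]=0 (border '')
j=3 s[j]='b': π[3]=1 (border 'b')
j=4 s[j]='b': π[4]=2 (border 'bb')
j=5 s[j]='b': k: 2→1; π[5]=2 (border 'bb')
j=6 s[j]='b': k: 2→1; π[6]=2 (border 'bb')
j=7 s[j]='a': π[7]=3 (border 'bba')
j=8 s[j]='a': k: 3→0; π[8]=0 (border '')
j=9 s[j]='a': π[9]=0 (border '')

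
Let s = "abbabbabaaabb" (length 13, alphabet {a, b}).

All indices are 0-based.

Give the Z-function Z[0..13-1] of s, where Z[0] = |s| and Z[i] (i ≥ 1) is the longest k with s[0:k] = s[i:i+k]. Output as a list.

[13, 0, 0, 5, 0, 0, 2, 0, 1, 1, 3, 0, 0]

Z[0]=13
i=1: outside box; Z[1]=0
i=2: outside box; Z[2]=0
i=3: outside box; Z[3]=5 scan→box=[3,8)
i=4: min(r-i=4, Z[1]=0)=0; Z[4]=0
i=5: min(r-i=3, Z[2]=0)=0; Z[5]=0
i=6: min(r-i=2, Z[3]=5)=2; Z[6]=2
i=7: min(r-i=1, Z[4]=0)=0; Z[7]=0
i=8: outside box; Z[8]=1 scan→box=[8,9)
i=9: outside box; Z[9]=1 scan→box=[9,10)
i=10: outside box; Z[10]=3 scan→box=[10,13)
i=11: min(r-i=2, Z[1]=0)=0; Z[11]=0
i=12: min(r-i=1, Z[2]=0)=0; Z[12]=0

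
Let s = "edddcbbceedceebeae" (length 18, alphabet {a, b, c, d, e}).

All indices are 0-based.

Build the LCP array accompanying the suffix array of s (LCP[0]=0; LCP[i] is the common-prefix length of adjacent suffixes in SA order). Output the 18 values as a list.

sorted suffixes:
  #0 SA[0]=16  'ae'
  #1 SA[1]=5  'bbceedceebeae'
  #2 SA[2]=6  'bceedceebeae'
  #3 SA[3]=14  'beae'
  #4 SA[4]=4  'cbbceedceebeae'
  #5 SA[5]=11  'ceebeae'
  #6 SA[6]=7  'ceedceebeae'
  #7 SA[7]=3  'dcbbceedceebeae'
  #8 SA[8]=10  'dceebeae'
  #9 SA[9]=2  'ddcbbceedceebeae'
  #10 SA[10]=1  'dddcbbceedceebeae'
  #11 SA[11]=17  'e'
  #12 SA[12]=15  'eae'
  #13 SA[13]=13  'ebeae'
  #14 SA[14]=9  'edceebeae'
  #15 SA[15]=0  'edddcbbceedceebeae'
  #16 SA[16]=12  'eebeae'
  #17 SA[17]=8  'eedceebeae'

SA = [16, 5, 6, 14, 4, 11, 7, 3, 10, 2, 1, 17, 15, 13, 9, 0, 12, 8]
i: (SA[i-1],SA[i]) lcp shared
  1: (16,5) 0 ''
  2: (5,6) 1 'b'
  3: (6,14) 1 'b'
  4: (14,4) 0 ''
  5: (4,11) 1 'c'
  6: (11,7) 3 'cee'
  7: (7,3) 0 ''
  8: (3,10) 2 'dc'
  9: (10,2) 1 'd'
  10: (2,1) 2 'dd'
  11: (1,17) 0 ''
  12: (17,15) 1 'e'
  13: (15,13) 1 'e'
  14: (13,9) 1 'e'
  15: (9,0) 2 'ed'
  16: (0,12) 1 'e'
  17: (12,8) 2 'ee'

[0, 0, 1, 1, 0, 1, 3, 0, 2, 1, 2, 0, 1, 1, 1, 2, 1, 2]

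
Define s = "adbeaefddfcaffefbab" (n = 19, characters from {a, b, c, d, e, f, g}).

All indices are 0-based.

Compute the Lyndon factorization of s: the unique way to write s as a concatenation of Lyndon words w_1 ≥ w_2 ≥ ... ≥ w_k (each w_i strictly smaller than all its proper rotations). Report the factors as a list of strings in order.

["adbeaefddfcaffefb", "ab"]

emit factor 1: 'adbeaefddfcaffefb' (i=0, period=17)
emit factor 2: 'ab' (i=17, period=2)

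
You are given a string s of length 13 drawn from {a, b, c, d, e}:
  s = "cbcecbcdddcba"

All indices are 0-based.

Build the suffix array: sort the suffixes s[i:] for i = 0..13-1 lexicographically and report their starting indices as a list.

[12, 11, 5, 1, 10, 4, 0, 6, 2, 9, 8, 7, 3]

rank | idx | suffix
   0 |  12 | a
   1 |  11 | ba
   2 |   5 | bcdddcba
   3 |   1 | bcecbcdddcba
   4 |  10 | cba
   5 |   4 | cbcdddcba
   6 |   0 | cbcecbcdddcba
   7 |   6 | cdddcba
   8 |   2 | cecbcdddcba
   9 |   9 | dcba
  10 |   8 | ddcba
  11 |   7 | dddcba
  12 |   3 | ecbcdddcba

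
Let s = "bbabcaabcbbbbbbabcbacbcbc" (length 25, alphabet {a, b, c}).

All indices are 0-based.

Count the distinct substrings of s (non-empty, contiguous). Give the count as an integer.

rank→(start, suffix):
  0 → (5, 'aabcbbbbbbabcbacbcbc')
  1 → (2, 'abcaabcbbbbbbabcbacbcbc')
  2 → (15, 'abcbacbcbc')
  3 → (6, 'abcbbbbbbabcbacbcbc')
  4 → (19, 'acbcbc')
  5 → (1, 'babcaabcbbbbbbabcbacbcbc')
  6 → (14, 'babcbacbcbc')
  7 → (18, 'bacbcbc')
  8 → (0, 'bbabcaabcbbbbbbabcbacbcbc')
  9 → (13, 'bbabcbacbcbc')
  10 → (12, 'bbbabcbacbcbc')
  11 → (11, 'bbbbabcbacbcbc')
  12 → (10, 'bbbbbabcbacbcbc')
  13 → (9, 'bbbbbbabcbacbcbc')
  14 → (23, 'bc')
  15 → (3, 'bcaabcbbbbbbabcbacbcbc')
  16 → (16, 'bcbacbcbc')
  17 → (7, 'bcbbbbbbabcbacbcbc')
  18 → (21, 'bcbc')
  19 → (24, 'c')
  20 → (4, 'caabcbbbbbbabcbacbcbc')
  21 → (17, 'cbacbcbc')
  22 → (8, 'cbbbbbbabcbacbcbc')
  23 → (22, 'cbc')
  24 → (20, 'cbcbc')

SA = [5, 2, 15, 6, 19, 1, 14, 18, 0, 13, 12, 11, 10, 9, 23, 3, 16, 7, 21, 24, 4, 17, 8, 22, 20]
i: (SA[i-1],SA[i]) lcp shared
  1: (5,2) 1 'a'
  2: (2,15) 3 'abc'
  3: (15,6) 4 'abcb'
  4: (6,19) 1 'a'
  5: (19,1) 0 ''
  6: (1,14) 4 'babc'
  7: (14,18) 2 'ba'
  8: (18,0) 1 'b'
  9: (0,13) 5 'bbabc'
  10: (13,12) 2 'bb'
  11: (12,11) 3 'bbb'
  12: (11,10) 4 'bbbb'
  13: (10,9) 5 'bbbbb'
  14: (9,23) 1 'b'
  15: (23,3) 2 'bc'
  16: (3,16) 2 'bc'
  17: (16,7) 3 'bcb'
  18: (7,21) 3 'bcb'
  19: (21,24) 0 ''
  20: (24,4) 1 'c'
  21: (4,17) 1 'c'
  22: (17,8) 2 'cb'
  23: (8,22) 2 'cb'
  24: (22,20) 3 'cbc'

n(n+1)/2 = 25·26/2 = 325
Σ LCP = 0 + 1 + 3 + 4 + 1 + 0 + 4 + 2 + 1 + 5 + 2 + 3 + 4 + 5 + 1 + 2 + 2 + 3 + 3 + 0 + 1 + 1 + 2 + 2 + 3 = 55
distinct = 325 − 55 = 270

270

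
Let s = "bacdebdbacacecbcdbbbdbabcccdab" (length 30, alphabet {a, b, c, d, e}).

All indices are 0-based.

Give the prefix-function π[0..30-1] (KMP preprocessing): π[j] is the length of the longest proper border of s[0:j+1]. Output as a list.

[0, 0, 0, 0, 0, 1, 0, 1, 2, 3, 0, 0, 0, 0, 1, 0, 0, 1, 1, 1, 0, 1, 2, 1, 0, 0, 0, 0, 0, 1]

π[0] = 0
j=1 s[j]='a': π[1]=0 (border '')
j=2 s[j]='c': π[2]=0 (border '')
j=3 s[j]='d': π[3]=0 (border '')
j=4 s[j]='e': π[4]=0 (border '')
j=5 s[j]='b': π[5]=1 (border 'b')
j=6 s[j]='d': k: 1→0; π[6]=0 (border '')
j=7 s[j]='b': π[7]=1 (border 'b')
j=8 s[j]='a': π[8]=2 (border 'ba')
j=9 s[j]='c': π[9]=3 (border 'bac')
j=10 s[j]='a': k: 3→0; π[10]=0 (border '')
j=11 s[j]='c': π[11]=0 (border '')
j=12 s[j]='e': π[12]=0 (border '')
j=13 s[j]='c': π[13]=0 (border '')
j=14 s[j]='b': π[14]=1 (border 'b')
j=15 s[j]='c': k: 1→0; π[15]=0 (border '')
j=16 s[j]='d': π[16]=0 (border '')
j=17 s[j]='b': π[17]=1 (border 'b')
j=18 s[j]='b': k: 1→0; π[18]=1 (border 'b')
j=19 s[j]='b': k: 1→0; π[19]=1 (border 'b')
j=20 s[j]='d': k: 1→0; π[20]=0 (border '')
j=21 s[j]='b': π[21]=1 (border 'b')
j=22 s[j]='a': π[22]=2 (border 'ba')
j=23 s[j]='b': k: 2→0; π[23]=1 (border 'b')
j=24 s[j]='c': k: 1→0; π[24]=0 (border '')
j=25 s[j]='c': π[25]=0 (border '')
j=26 s[j]='c': π[26]=0 (border '')
j=27 s[j]='d': π[27]=0 (border '')
j=28 s[j]='a': π[28]=0 (border '')
j=29 s[j]='b': π[29]=1 (border 'b')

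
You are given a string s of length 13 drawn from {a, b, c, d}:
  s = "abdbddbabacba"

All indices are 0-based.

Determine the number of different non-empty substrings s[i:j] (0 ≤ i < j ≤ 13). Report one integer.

sorted suffixes:
  #0 SA[0]=12  'a'
  #1 SA[1]=7  'abacba'
  #2 SA[2]=0  'abdbddbabacba'
  #3 SA[3]=9  'acba'
  #4 SA[4]=11  'ba'
  #5 SA[5]=6  'babacba'
  #6 SA[6]=8  'bacba'
  #7 SA[7]=1  'bdbddbabacba'
  #8 SA[8]=3  'bddbabacba'
  #9 SA[9]=10  'cba'
  #10 SA[10]=5  'dbabacba'
  #11 SA[11]=2  'dbddbabacba'
  #12 SA[12]=4  'ddbabacba'

SA = [12, 7, 0, 9, 11, 6, 8, 1, 3, 10, 5, 2, 4]
rank  pair      lcp
   1  s[12:],s[7:]  1  'a'
   2  s[7:],s[0:]  2  'ab'
   3  s[0:],s[9:]  1  'a'
   4  s[9:],s[11:]  0  ''
   5  s[11:],s[6:]  2  'ba'
   6  s[6:],s[8:]  2  'ba'
   7  s[8:],s[1:]  1  'b'
   8  s[1:],s[3:]  2  'bd'
   9  s[3:],s[10:]  0  ''
  10  s[10:],s[5:]  0  ''
  11  s[5:],s[2:]  2  'db'
  12  s[2:],s[4:]  1  'd'

n(n+1)/2 = 13·14/2 = 91
Σ LCP = 0 + 1 + 2 + 1 + 0 + 2 + 2 + 1 + 2 + 0 + 0 + 2 + 1 = 14
distinct = 91 − 14 = 77

77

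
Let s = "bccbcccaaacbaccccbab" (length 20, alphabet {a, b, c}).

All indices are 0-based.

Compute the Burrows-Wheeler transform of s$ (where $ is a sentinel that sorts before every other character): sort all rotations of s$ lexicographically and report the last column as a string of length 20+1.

rank  rotation               last
    0  $bccbcccaaacbaccccbab  b
    1  aaacbaccccbab$bccbccc  c
    2  aacbaccccbab$bccbccca  a
    3  ab$bccbcccaaacbaccccb  b
    4  acbaccccbab$bccbcccaa  a
    5  accccbab$bccbcccaaacb  b
    6  b$bccbcccaaacbaccccba  a
    7  bab$bccbcccaaacbacccc  c
    8  baccccbab$bccbcccaaac  c
    9  bccbcccaaacbaccccbab$  $
   10  bcccaaacbaccccbab$bcc  c
   11  caaacbaccccbab$bccbcc  c
   12  cbab$bccbcccaaacbaccc  c
   13  cbaccccbab$bccbcccaaa  a
   14  cbcccaaacbaccccbab$bc  c
   15  ccaaacbaccccbab$bccbc  c
   16  ccbab$bccbcccaaacbacc  c
   17  ccbcccaaacbaccccbab$b  b
   18  cccaaacbaccccbab$bccb  b
   19  cccbab$bccbcccaaacbac  c
   20  ccccbab$bccbcccaaacba  a

bcababacc$cccacccbbca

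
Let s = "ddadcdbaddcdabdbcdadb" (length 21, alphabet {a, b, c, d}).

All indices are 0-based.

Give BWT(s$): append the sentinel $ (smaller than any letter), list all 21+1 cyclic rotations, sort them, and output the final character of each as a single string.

rank  rotation                last
    0  $ddadcdbaddcdabdbcdadb  b
    1  abdbcdadb$ddadcdbaddcd  d
    2  adb$ddadcdbaddcdabdbcd  d
    3  adcdbaddcdabdbcdadb$dd  d
    4  addcdabdbcdadb$ddadcdb  b
    5  b$ddadcdbaddcdabdbcdad  d
    6  baddcdabdbcdadb$ddadcd  d
    7  bcdadb$ddadcdbaddcdabd  d
    8  bdbcdadb$ddadcdbaddcda  a
    9  cdabdbcdadb$ddadcdbadd  d
   10  cdadb$ddadcdbaddcdabdb  b
   11  cdbaddcdabdbcdadb$ddad  d
   12  dabdbcdadb$ddadcdbaddc  c
   13  dadb$ddadcdbaddcdabdbc  c
   14  dadcdbaddcdabdbcdadb$d  d
   15  db$ddadcdbaddcdabdbcda  a
   16  dbaddcdabdbcdadb$ddadc  c
   17  dbcdadb$ddadcdbaddcdab  b
   18  dcdabdbcdadb$ddadcdbad  d
   19  dcdbaddcdabdbcdadb$dda  a
   20  ddadcdbaddcdabdbcdadb$  $
   21  ddcdabdbcdadb$ddadcdba  a

bdddbdddadbdccdacbda$a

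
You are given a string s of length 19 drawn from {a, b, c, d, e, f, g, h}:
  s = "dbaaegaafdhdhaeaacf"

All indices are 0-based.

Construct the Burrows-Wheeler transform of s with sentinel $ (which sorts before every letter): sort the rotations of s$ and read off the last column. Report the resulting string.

febgahaada$hfaacaedd

rank  rotation              last
    0  $dbaaegaafdhdhaeaacf  f
    1  aacf$dbaaegaafdhdhae  e
    2  aaegaafdhdhaeaacf$db  b
    3  aafdhdhaeaacf$dbaaeg  g
    4  acf$dbaaegaafdhdhaea  a
    5  aeaacf$dbaaegaafdhdh  h
    6  aegaafdhdhaeaacf$dba  a
    7  afdhdhaeaacf$dbaaega  a
    8  baaegaafdhdhaeaacf$d  d
    9  cf$dbaaegaafdhdhaeaa  a
   10  dbaaegaafdhdhaeaacf$  $
   11  dhaeaacf$dbaaegaafdh  h
   12  dhdhaeaacf$dbaaegaaf  f
   13  eaacf$dbaaegaafdhdha  a
   14  egaafdhdhaeaacf$dbaa  a
   15  f$dbaaegaafdhdhaeaac  c
   16  fdhdhaeaacf$dbaaegaa  a
   17  gaafdhdhaeaacf$dbaae  e
   18  haeaacf$dbaaegaafdhd  d
   19  hdhaeaacf$dbaaegaafd  d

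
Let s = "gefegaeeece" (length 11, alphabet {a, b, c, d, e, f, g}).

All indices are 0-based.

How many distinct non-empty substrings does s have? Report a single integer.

rank | idx | suffix
   0 |   5 | aeeece
   1 |   9 | ce
   2 |  10 | e
   3 |   8 | ece
   4 |   7 | eece
   5 |   6 | eeece
   6 |   1 | efegaeeece
   7 |   3 | egaeeece
   8 |   2 | fegaeeece
   9 |   4 | gaeeece
  10 |   0 | gefegaeeece

SA = [5, 9, 10, 8, 7, 6, 1, 3, 2, 4, 0]
[i] adj suffixes → lcp
  [1] 5/9 → 0 ('')
  [2] 9/10 → 0 ('')
  [3] 10/8 → 1 ('e')
  [4] 8/7 → 1 ('e')
  [5] 7/6 → 2 ('ee')
  [6] 6/1 → 1 ('e')
  [7] 1/3 → 1 ('e')
  [8] 3/2 → 0 ('')
  [9] 2/4 → 0 ('')
  [10] 4/0 → 1 ('g')

n(n+1)/2 = 11·12/2 = 66
Σ LCP = 0 + 0 + 0 + 1 + 1 + 2 + 1 + 1 + 0 + 0 + 1 = 7
distinct = 66 − 7 = 59

59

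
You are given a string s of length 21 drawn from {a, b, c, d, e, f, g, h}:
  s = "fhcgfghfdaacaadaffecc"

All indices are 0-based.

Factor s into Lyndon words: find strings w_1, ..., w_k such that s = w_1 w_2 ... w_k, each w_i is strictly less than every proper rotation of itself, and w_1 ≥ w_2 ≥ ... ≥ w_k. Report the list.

["fh", "cgfghfd", "aacaadaffecc"]

emit factor 1: 'fh' (i=0, period=2)
emit factor 2: 'cgfghfd' (i=2, period=7)
emit factor 3: 'aacaadaffecc' (i=9, period=12)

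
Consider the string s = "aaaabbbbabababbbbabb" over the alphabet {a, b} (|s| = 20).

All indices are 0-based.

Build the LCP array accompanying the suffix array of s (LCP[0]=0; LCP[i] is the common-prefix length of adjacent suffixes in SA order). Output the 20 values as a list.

[0, 3, 2, 1, 4, 2, 3, 7, 0, 1, 5, 3, 4, 1, 2, 4, 2, 5, 3, 6]

rank | idx | suffix
   0 |   0 | aaaabbbbabababbbbabb
   1 |   1 | aaabbbbabababbbbabb
   2 |   2 | aabbbbabababbbbabb
   3 |   8 | abababbbbabb
   4 |  10 | ababbbbabb
   5 |  17 | abb
   6 |   3 | abbbbabababbbbabb
   7 |  12 | abbbbabb
   8 |  19 | b
   9 |   7 | babababbbbabb
  10 |   9 | bababbbbabb
  11 |  16 | babb
  12 |  11 | babbbbabb
  13 |  18 | bb
  14 |   6 | bbabababbbbabb
  15 |  15 | bbabb
  16 |   5 | bbbabababbbbabb
  17 |  14 | bbbabb
  18 |   4 | bbbbabababbbbabb
  19 |  13 | bbbbabb

SA = [0, 1, 2, 8, 10, 17, 3, 12, 19, 7, 9, 16, 11, 18, 6, 15, 5, 14, 4, 13]
rank  pair      lcp
   1  s[0:],s[1:]  3  'aaa'
   2  s[1:],s[2:]  2  'aa'
   3  s[2:],s[8:]  1  'a'
   4  s[8:],s[10:]  4  'abab'
   5  s[10:],s[17:]  2  'ab'
   6  s[17:],s[3:]  3  'abb'
   7  s[3:],s[12:]  7  'abbbbab'
   8  s[12:],s[19:]  0  ''
   9  s[19:],s[7:]  1  'b'
  10  s[7:],s[9:]  5  'babab'
  11  s[9:],s[16:]  3  'bab'
  12  s[16:],s[11:]  4  'babb'
  13  s[11:],s[18:]  1  'b'
  14  s[18:],s[6:]  2  'bb'
  15  s[6:],s[15:]  4  'bbab'
  16  s[15:],s[5:]  2  'bb'
  17  s[5:],s[14:]  5  'bbbab'
  18  s[14:],s[4:]  3  'bbb'
  19  s[4:],s[13:]  6  'bbbbab'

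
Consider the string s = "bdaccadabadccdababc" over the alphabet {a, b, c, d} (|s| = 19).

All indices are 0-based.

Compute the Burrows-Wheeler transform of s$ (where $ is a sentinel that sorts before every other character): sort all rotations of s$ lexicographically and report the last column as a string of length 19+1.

rank  rotation              last
    0  $bdaccadabadccdababc  c
    1  ababc$bdaccadabadccd  d
    2  abadccdababc$bdaccad  d
    3  abc$bdaccadabadccdab  b
    4  accadabadccdababc$bd  d
    5  adabadccdababc$bdacc  c
    6  adccdababc$bdaccadab  b
    7  babc$bdaccadabadccda  a
    8  badccdababc$bdaccada  a
    9  bc$bdaccadabadccdaba  a
   10  bdaccadabadccdababc$  $
   11  c$bdaccadabadccdabab  b
   12  cadabadccdababc$bdac  c
   13  ccadabadccdababc$bda  a
   14  ccdababc$bdaccadabad  d
   15  cdababc$bdaccadabadc  c
   16  dababc$bdaccadabadcc  c
   17  dabadccdababc$bdacca  a
   18  daccadabadccdababc$b  b
   19  dccdababc$bdaccadaba  a

cddbdcbaaa$bcadccaba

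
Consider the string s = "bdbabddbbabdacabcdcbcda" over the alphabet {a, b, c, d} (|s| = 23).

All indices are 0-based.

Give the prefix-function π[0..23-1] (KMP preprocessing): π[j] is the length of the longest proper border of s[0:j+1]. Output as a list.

[0, 0, 1, 0, 1, 2, 0, 1, 1, 0, 1, 2, 0, 0, 0, 1, 0, 0, 0, 1, 0, 0, 0]

π[0] = 0
j=1 s[j]='d': π[1]=0 (border '')
j=2 s[j]='b': π[2]=1 (border 'b')
j=3 s[j]='a': k: 1→0; π[3]=0 (border '')
j=4 s[j]='b': π[4]=1 (border 'b')
j=5 s[j]='d': π[5]=2 (border 'bd')
j=6 s[j]='d': k: 2→0; π[6]=0 (border '')
j=7 s[j]='b': π[7]=1 (border 'b')
j=8 s[j]='b': k: 1→0; π[8]=1 (border 'b')
j=9 s[j]='a': k: 1→0; π[9]=0 (border '')
j=10 s[j]='b': π[10]=1 (border 'b')
j=11 s[j]='d': π[11]=2 (border 'bd')
j=12 s[j]='a': k: 2→0; π[12]=0 (border '')
j=13 s[j]='c': π[13]=0 (border '')
j=14 s[j]='a': π[14]=0 (border '')
j=15 s[j]='b': π[15]=1 (border 'b')
j=16 s[j]='c': k: 1→0; π[16]=0 (border '')
j=17 s[j]='d': π[17]=0 (border '')
j=18 s[j]='c': π[18]=0 (border '')
j=19 s[j]='b': π[19]=1 (border 'b')
j=20 s[j]='c': k: 1→0; π[20]=0 (border '')
j=21 s[j]='d': π[21]=0 (border '')
j=22 s[j]='a': π[22]=0 (border '')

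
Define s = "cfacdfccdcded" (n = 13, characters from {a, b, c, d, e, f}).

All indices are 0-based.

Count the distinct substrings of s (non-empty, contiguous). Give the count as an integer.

rank | idx | suffix
   0 |   2 | acdfccdcded
   1 |   6 | ccdcded
   2 |   7 | cdcded
   3 |   9 | cded
   4 |   3 | cdfccdcded
   5 |   0 | cfacdfccdcded
   6 |  12 | d
   7 |   8 | dcded
   8 |  10 | ded
   9 |   4 | dfccdcded
  10 |  11 | ed
  11 |   1 | facdfccdcded
  12 |   5 | fccdcded

SA = [2, 6, 7, 9, 3, 0, 12, 8, 10, 4, 11, 1, 5]
rank  pair      lcp
   1  s[2:],s[6:]  0  ''
   2  s[6:],s[7:]  1  'c'
   3  s[7:],s[9:]  2  'cd'
   4  s[9:],s[3:]  2  'cd'
   5  s[3:],s[0:]  1  'c'
   6  s[0:],s[12:]  0  ''
   7  s[12:],s[8:]  1  'd'
   8  s[8:],s[10:]  1  'd'
   9  s[10:],s[4:]  1  'd'
  10  s[4:],s[11:]  0  ''
  11  s[11:],s[1:]  0  ''
  12  s[1:],s[5:]  1  'f'

n(n+1)/2 = 13·14/2 = 91
Σ LCP = 0 + 0 + 1 + 2 + 2 + 1 + 0 + 1 + 1 + 1 + 0 + 0 + 1 = 10
distinct = 91 − 10 = 81

81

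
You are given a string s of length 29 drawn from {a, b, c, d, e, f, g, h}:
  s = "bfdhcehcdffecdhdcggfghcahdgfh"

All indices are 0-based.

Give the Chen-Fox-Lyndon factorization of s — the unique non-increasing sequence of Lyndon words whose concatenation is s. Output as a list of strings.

emit factor 1: 'bfdhcehcdffecdhdcggfghc' (i=0, period=23)
emit factor 2: 'ahdgfh' (i=23, period=6)

["bfdhcehcdffecdhdcggfghc", "ahdgfh"]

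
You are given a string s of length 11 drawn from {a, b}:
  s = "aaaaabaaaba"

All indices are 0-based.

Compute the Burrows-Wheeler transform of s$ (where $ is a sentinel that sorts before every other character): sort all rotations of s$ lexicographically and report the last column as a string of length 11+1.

rank  rotation      last
    0  $aaaaabaaaba  a
    1  a$aaaaabaaab  b
    2  aaaaabaaaba$  $
    3  aaaabaaaba$a  a
    4  aaaba$aaaaab  b
    5  aaabaaaba$aa  a
    6  aaba$aaaaaba  a
    7  aabaaaba$aaa  a
    8  aba$aaaaabaa  a
    9  abaaaba$aaaa  a
   10  ba$aaaaabaaa  a
   11  baaaba$aaaaa  a

ab$abaaaaaaa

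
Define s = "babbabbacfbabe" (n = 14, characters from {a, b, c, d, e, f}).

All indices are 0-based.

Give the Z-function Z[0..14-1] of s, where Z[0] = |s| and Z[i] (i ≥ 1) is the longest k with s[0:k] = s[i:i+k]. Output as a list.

[14, 0, 1, 5, 0, 1, 2, 0, 0, 0, 3, 0, 1, 0]

Z[0]=14
i=1: outside box; Z[1]=0
i=2: outside box; Z[2]=1 scan→box=[2,3)
i=3: outside box; Z[3]=5 scan→box=[3,8)
i=4: min(r-i=4, Z[1]=0)=0; Z[4]=0
i=5: min(r-i=3, Z[2]=1)=1; Z[5]=1
i=6: min(r-i=2, Z[3]=5)=2; Z[6]=2
i=7: min(r-i=1, Z[4]=0)=0; Z[7]=0
i=8: outside box; Z[8]=0
i=9: outside box; Z[9]=0
i=10: outside box; Z[10]=3 scan→box=[10,13)
i=11: min(r-i=2, Z[1]=0)=0; Z[11]=0
i=12: min(r-i=1, Z[2]=1)=1; Z[12]=1
i=13: outside box; Z[13]=0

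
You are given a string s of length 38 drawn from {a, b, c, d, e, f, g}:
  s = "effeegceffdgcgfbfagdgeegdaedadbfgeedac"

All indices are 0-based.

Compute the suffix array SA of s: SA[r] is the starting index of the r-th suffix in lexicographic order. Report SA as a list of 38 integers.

rank→(start, suffix):
  0 → (36, 'ac')
  1 → (28, 'adbfgeedac')
  2 → (25, 'aedadbfgeedac')
  3 → (17, 'agdgeegdaedadbfgeedac')
  4 → (15, 'bfagdgeegdaedadbfgeedac')
  5 → (30, 'bfgeedac')
  6 → (37, 'c')
  7 → (6, 'ceffdgcgfbfagdgeegdaedadbfgeedac')
  8 → (12, 'cgfbfagdgeegdaedadbfgeedac')
  9 → (35, 'dac')
  10 → (27, 'dadbfgeedac')
  11 → (24, 'daedadbfgeedac')
  12 → (29, 'dbfgeedac')
  13 → (10, 'dgcgfbfagdgeegdaedadbfgeedac')
  14 → (19, 'dgeegdaedadbfgeedac')
  15 → (34, 'edac')
  16 → (26, 'edadbfgeedac')
  17 → (33, 'eedac')
  18 → (3, 'eegceffdgcgfbfagdgeegdaedadbfgeedac')
  19 → (21, 'eegdaedadbfgeedac')
  20 → (7, 'effdgcgfbfagdgeegdaedadbfgeedac')
  21 → (0, 'effeegceffdgcgfbfagdgeegdaedadbfgeedac')
  22 → (4, 'egceffdgcgfbfagdgeegdaedadbfgeedac')
  23 → (22, 'egdaedadbfgeedac')
  24 → (16, 'fagdgeegdaedadbfgeedac')
  25 → (14, 'fbfagdgeegdaedadbfgeedac')
  26 → (9, 'fdgcgfbfagdgeegdaedadbfgeedac')
  27 → (2, 'feegceffdgcgfbfagdgeegdaedadbfgeedac')
  28 → (8, 'ffdgcgfbfagdgeegdaedadbfgeedac')
  29 → (1, 'ffeegceffdgcgfbfagdgeegdaedadbfgeedac')
  30 → (31, 'fgeedac')
  31 → (5, 'gceffdgcgfbfagdgeegdaedadbfgeedac')
  32 → (11, 'gcgfbfagdgeegdaedadbfgeedac')
  33 → (23, 'gdaedadbfgeedac')
  34 → (18, 'gdgeegdaedadbfgeedac')
  35 → (32, 'geedac')
  36 → (20, 'geegdaedadbfgeedac')
  37 → (13, 'gfbfagdgeegdaedadbfgeedac')

[36, 28, 25, 17, 15, 30, 37, 6, 12, 35, 27, 24, 29, 10, 19, 34, 26, 33, 3, 21, 7, 0, 4, 22, 16, 14, 9, 2, 8, 1, 31, 5, 11, 23, 18, 32, 20, 13]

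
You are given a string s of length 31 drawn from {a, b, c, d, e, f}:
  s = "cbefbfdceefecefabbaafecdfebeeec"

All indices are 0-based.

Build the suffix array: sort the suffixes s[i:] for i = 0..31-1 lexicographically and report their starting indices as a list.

sorted suffixes:
  #0 SA[0]=18  'aafecdfebeeec'
  #1 SA[1]=15  'abbaafecdfebeeec'
  #2 SA[2]=19  'afecdfebeeec'
  #3 SA[3]=17  'baafecdfebeeec'
  #4 SA[4]=16  'bbaafecdfebeeec'
  #5 SA[5]=26  'beeec'
  #6 SA[6]=1  'befbfdceefecefabbaafecdfebeeec'
  #7 SA[7]=4  'bfdceefecefabbaafecdfebeeec'
  #8 SA[8]=30  'c'
  #9 SA[9]=0  'cbefbfdceefecefabbaafecdfebeeec'
  #10 SA[10]=22  'cdfebeeec'
  #11 SA[11]=7  'ceefecefabbaafecdfebeeec'
  #12 SA[12]=12  'cefabbaafecdfebeeec'
  #13 SA[13]=6  'dceefecefabbaafecdfebeeec'
  #14 SA[14]=23  'dfebeeec'
  #15 SA[15]=25  'ebeeec'
  #16 SA[16]=29  'ec'
  #17 SA[17]=21  'ecdfebeeec'
  #18 SA[18]=11  'ecefabbaafecdfebeeec'
  #19 SA[19]=28  'eec'
  #20 SA[20]=27  'eeec'
  #21 SA[21]=8  'eefecefabbaafecdfebeeec'
  #22 SA[22]=13  'efabbaafecdfebeeec'
  #23 SA[23]=2  'efbfdceefecefabbaafecdfebeeec'
  #24 SA[24]=9  'efecefabbaafecdfebeeec'
  #25 SA[25]=14  'fabbaafecdfebeeec'
  #26 SA[26]=3  'fbfdceefecefabbaafecdfebeeec'
  #27 SA[27]=5  'fdceefecefabbaafecdfebeeec'
  #28 SA[28]=24  'febeeec'
  #29 SA[29]=20  'fecdfebeeec'
  #30 SA[30]=10  'fecefabbaafecdfebeeec'

[18, 15, 19, 17, 16, 26, 1, 4, 30, 0, 22, 7, 12, 6, 23, 25, 29, 21, 11, 28, 27, 8, 13, 2, 9, 14, 3, 5, 24, 20, 10]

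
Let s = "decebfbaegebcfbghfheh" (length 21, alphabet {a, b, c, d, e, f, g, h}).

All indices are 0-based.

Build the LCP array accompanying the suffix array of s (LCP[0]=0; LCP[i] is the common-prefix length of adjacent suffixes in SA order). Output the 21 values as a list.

[0, 0, 1, 1, 1, 0, 1, 0, 0, 2, 1, 1, 1, 0, 2, 1, 0, 1, 0, 1, 1]

sorted suffixes:
  #0 SA[0]=7  'aegebcfbghfheh'
  #1 SA[1]=6  'baegebcfbghfheh'
  #2 SA[2]=11  'bcfbghfheh'
  #3 SA[3]=4  'bfbaegebcfbghfheh'
  #4 SA[4]=14  'bghfheh'
  #5 SA[5]=2  'cebfbaegebcfbghfheh'
  #6 SA[6]=12  'cfbghfheh'
  #7 SA[7]=0  'decebfbaegebcfbghfheh'
  #8 SA[8]=10  'ebcfbghfheh'
  #9 SA[9]=3  'ebfbaegebcfbghfheh'
  #10 SA[10]=1  'ecebfbaegebcfbghfheh'
  #11 SA[11]=8  'egebcfbghfheh'
  #12 SA[12]=19  'eh'
  #13 SA[13]=5  'fbaegebcfbghfheh'
  #14 SA[14]=13  'fbghfheh'
  #15 SA[15]=17  'fheh'
  #16 SA[16]=9  'gebcfbghfheh'
  #17 SA[17]=15  'ghfheh'
  #18 SA[18]=20  'h'
  #19 SA[19]=18  'heh'
  #20 SA[20]=16  'hfheh'

SA = [7, 6, 11, 4, 14, 2, 12, 0, 10, 3, 1, 8, 19, 5, 13, 17, 9, 15, 20, 18, 16]
rank  pair      lcp
   1  s[7:],s[6:]  0  ''
   2  s[6:],s[11:]  1  'b'
   3  s[11:],s[4:]  1  'b'
   4  s[4:],s[14:]  1  'b'
   5  s[14:],s[2:]  0  ''
   6  s[2:],s[12:]  1  'c'
   7  s[12:],s[0:]  0  ''
   8  s[0:],s[10:]  0  ''
   9  s[10:],s[3:]  2  'eb'
  10  s[3:],s[1:]  1  'e'
  11  s[1:],s[8:]  1  'e'
  12  s[8:],s[19:]  1  'e'
  13  s[19:],s[5:]  0  ''
  14  s[5:],s[13:]  2  'fb'
  15  s[13:],s[17:]  1  'f'
  16  s[17:],s[9:]  0  ''
  17  s[9:],s[15:]  1  'g'
  18  s[15:],s[20:]  0  ''
  19  s[20:],s[18:]  1  'h'
  20  s[18:],s[16:]  1  'h'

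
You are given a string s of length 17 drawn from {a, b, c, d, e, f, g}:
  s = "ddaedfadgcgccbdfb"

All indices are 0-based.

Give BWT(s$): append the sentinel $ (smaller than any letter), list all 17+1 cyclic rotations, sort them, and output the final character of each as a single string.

bfdfccggd$ebaaddcd

rank  rotation            last
    0  $ddaedfadgcgccbdfb  b
    1  adgcgccbdfb$ddaedf  f
    2  aedfadgcgccbdfb$dd  d
    3  b$ddaedfadgcgccbdf  f
    4  bdfb$ddaedfadgcgcc  c
    5  cbdfb$ddaedfadgcgc  c
    6  ccbdfb$ddaedfadgcg  g
    7  cgccbdfb$ddaedfadg  g
    8  daedfadgcgccbdfb$d  d
    9  ddaedfadgcgccbdfb$  $
   10  dfadgcgccbdfb$ddae  e
   11  dfb$ddaedfadgcgccb  b
   12  dgcgccbdfb$ddaedfa  a
   13  edfadgcgccbdfb$dda  a
   14  fadgcgccbdfb$ddaed  d
   15  fb$ddaedfadgcgccbd  d
   16  gccbdfb$ddaedfadgc  c
   17  gcgccbdfb$ddaedfad  d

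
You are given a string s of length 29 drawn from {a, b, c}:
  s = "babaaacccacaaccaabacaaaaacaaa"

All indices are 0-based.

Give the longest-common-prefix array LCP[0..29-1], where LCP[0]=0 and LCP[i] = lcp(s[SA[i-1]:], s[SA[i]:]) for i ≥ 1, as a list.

rank | idx | suffix
   0 |  28 | a
   1 |  27 | aa
   2 |  26 | aaa
   3 |  20 | aaaaacaaa
   4 |  21 | aaaacaaa
   5 |  22 | aaacaaa
   6 |   3 | aaacccacaaccaabacaaaaacaaa
   7 |  15 | aabacaaaaacaaa
   8 |  23 | aacaaa
   9 |  11 | aaccaabacaaaaacaaa
  10 |   4 | aacccacaaccaabacaaaaacaaa
  11 |   1 | abaaacccacaaccaabacaaaaacaaa
  12 |  16 | abacaaaaacaaa
  13 |  24 | acaaa
  14 |  18 | acaaaaacaaa
  15 |   9 | acaaccaabacaaaaacaaa
  16 |  12 | accaabacaaaaacaaa
  17 |   5 | acccacaaccaabacaaaaacaaa
  18 |   2 | baaacccacaaccaabacaaaaacaaa
  19 |   0 | babaaacccacaaccaabacaaaaacaaa
  20 |  17 | bacaaaaacaaa
  21 |  25 | caaa
  22 |  19 | caaaaacaaa
  23 |  14 | caabacaaaaacaaa
  24 |  10 | caaccaabacaaaaacaaa
  25 |   8 | cacaaccaabacaaaaacaaa
  26 |  13 | ccaabacaaaaacaaa
  27 |   7 | ccacaaccaabacaaaaacaaa
  28 |   6 | cccacaaccaabacaaaaacaaa

SA = [28, 27, 26, 20, 21, 22, 3, 15, 23, 11, 4, 1, 16, 24, 18, 9, 12, 5, 2, 0, 17, 25, 19, 14, 10, 8, 13, 7, 6]
i: (SA[i-1],SA[i]) lcp shared
  1: (28,27) 1 'a'
  2: (27,26) 2 'aa'
  3: (26,20) 3 'aaa'
  4: (20,21) 4 'aaaa'
  5: (21,22) 3 'aaa'
  6: (22,3) 4 'aaac'
  7: (3,15) 2 'aa'
  8: (15,23) 2 'aa'
  9: (23,11) 3 'aac'
  10: (11,4) 4 'aacc'
  11: (4,1) 1 'a'
  12: (1,16) 3 'aba'
  13: (16,24) 1 'a'
  14: (24,18) 5 'acaaa'
  15: (18,9) 4 'acaa'
  16: (9,12) 2 'ac'
  17: (12,5) 3 'acc'
  18: (5,2) 0 ''
  19: (2,0) 2 'ba'
  20: (0,17) 2 'ba'
  21: (17,25) 0 ''
  22: (25,19) 4 'caaa'
  23: (19,14) 3 'caa'
  24: (14,10) 3 'caa'
  25: (10,8) 2 'ca'
  26: (8,13) 1 'c'
  27: (13,7) 3 'cca'
  28: (7,6) 2 'cc'

[0, 1, 2, 3, 4, 3, 4, 2, 2, 3, 4, 1, 3, 1, 5, 4, 2, 3, 0, 2, 2, 0, 4, 3, 3, 2, 1, 3, 2]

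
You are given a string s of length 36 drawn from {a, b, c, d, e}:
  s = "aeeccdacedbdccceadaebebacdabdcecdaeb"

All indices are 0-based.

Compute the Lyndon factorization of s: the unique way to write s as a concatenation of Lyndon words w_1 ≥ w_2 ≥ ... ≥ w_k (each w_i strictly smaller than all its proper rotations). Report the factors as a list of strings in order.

["aeeccd", "acedbdccceadaebeb", "acd", "abdcecdaeb"]

emit factor 1: 'aeeccd' (i=0, period=6)
emit factor 2: 'acedbdccceadaebeb' (i=6, period=17)
emit factor 3: 'acd' (i=23, period=3)
emit factor 4: 'abdcecdaeb' (i=26, period=10)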